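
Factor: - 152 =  - 2^3*19^1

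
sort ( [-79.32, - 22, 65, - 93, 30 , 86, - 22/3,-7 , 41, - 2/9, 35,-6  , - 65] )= [ - 93,-79.32,-65,-22,  -  22/3, - 7, - 6, - 2/9,30, 35, 41, 65,86 ] 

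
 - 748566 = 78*( - 9597) 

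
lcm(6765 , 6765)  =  6765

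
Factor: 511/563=7^1*73^1*563^( -1)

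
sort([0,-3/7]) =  [-3/7,  0] 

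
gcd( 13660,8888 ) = 4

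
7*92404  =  646828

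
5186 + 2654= 7840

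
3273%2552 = 721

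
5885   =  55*107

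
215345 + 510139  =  725484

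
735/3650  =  147/730 = 0.20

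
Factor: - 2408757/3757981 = - 3^1 * 13^2  *  4751^1*3757981^( - 1 )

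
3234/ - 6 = -539 + 0/1= -  539.00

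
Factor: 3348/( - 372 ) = -3^2 = - 9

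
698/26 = 349/13 = 26.85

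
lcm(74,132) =4884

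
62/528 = 31/264 = 0.12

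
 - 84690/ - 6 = 14115 + 0/1 =14115.00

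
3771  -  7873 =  - 4102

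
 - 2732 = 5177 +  - 7909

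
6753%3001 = 751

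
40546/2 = 20273  =  20273.00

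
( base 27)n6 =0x273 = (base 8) 1163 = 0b1001110011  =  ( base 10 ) 627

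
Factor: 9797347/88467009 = 3^( - 1)*7^1*103^( - 1)*286301^( - 1)*1399621^1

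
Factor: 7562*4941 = 37363842 =2^1*3^4*19^1  *  61^1*199^1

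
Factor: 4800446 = 2^1 * 7^1* 342889^1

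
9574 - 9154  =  420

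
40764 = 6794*6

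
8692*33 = 286836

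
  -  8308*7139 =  - 59310812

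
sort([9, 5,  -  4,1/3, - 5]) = [ - 5,-4,  1/3 , 5, 9] 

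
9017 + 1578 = 10595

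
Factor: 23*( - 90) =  - 2070= - 2^1*3^2*5^1*23^1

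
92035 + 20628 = 112663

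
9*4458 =40122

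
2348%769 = 41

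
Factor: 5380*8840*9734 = 462941252800 = 2^6* 5^2*13^1*17^1*31^1*157^1*269^1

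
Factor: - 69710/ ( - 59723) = 2^1*5^1*6971^1*59723^( - 1 ) 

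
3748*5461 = 20467828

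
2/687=2/687 = 0.00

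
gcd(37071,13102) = 1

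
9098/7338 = 4549/3669 = 1.24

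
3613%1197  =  22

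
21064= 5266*4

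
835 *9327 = 7788045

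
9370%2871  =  757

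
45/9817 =45/9817 =0.00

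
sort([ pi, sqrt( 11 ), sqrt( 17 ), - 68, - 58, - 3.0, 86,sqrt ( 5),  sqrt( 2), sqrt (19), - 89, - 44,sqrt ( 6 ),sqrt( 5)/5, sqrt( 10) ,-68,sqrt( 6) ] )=[ - 89, - 68  , - 68, - 58  ,  -  44,  -  3.0, sqrt(5) /5, sqrt( 2) , sqrt(5 ), sqrt ( 6 ), sqrt(6 ) , pi,sqrt(10),  sqrt (11 ), sqrt (17 ), sqrt( 19),86] 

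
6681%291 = 279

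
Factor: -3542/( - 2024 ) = 2^(  -  2)*7^1 = 7/4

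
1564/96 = 16+7/24=16.29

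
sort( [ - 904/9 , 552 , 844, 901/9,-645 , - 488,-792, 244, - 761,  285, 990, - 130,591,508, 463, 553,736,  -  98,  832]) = [ - 792, - 761, - 645, - 488, - 130, - 904/9, - 98, 901/9,244, 285,  463, 508, 552, 553, 591 , 736, 832 , 844, 990 ]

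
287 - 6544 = - 6257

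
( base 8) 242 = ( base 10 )162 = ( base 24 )6i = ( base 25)6c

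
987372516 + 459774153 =1447146669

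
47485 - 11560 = 35925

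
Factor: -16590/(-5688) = 35/12 = 2^(  -  2)*3^(  -  1)*5^1*7^1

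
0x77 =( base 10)119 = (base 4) 1313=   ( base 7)230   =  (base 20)5J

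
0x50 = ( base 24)38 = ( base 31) 2i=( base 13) 62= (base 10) 80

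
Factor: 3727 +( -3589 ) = 138 = 2^1*3^1 * 23^1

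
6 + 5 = 11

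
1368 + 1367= 2735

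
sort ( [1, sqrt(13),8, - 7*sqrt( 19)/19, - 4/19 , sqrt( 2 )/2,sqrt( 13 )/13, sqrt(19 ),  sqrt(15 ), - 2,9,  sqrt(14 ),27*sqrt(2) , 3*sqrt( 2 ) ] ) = [ - 2,- 7*sqrt( 19 ) /19, - 4/19,sqrt( 13) /13, sqrt(2 ) /2,1,sqrt(13 ), sqrt ( 14),sqrt( 15 ), 3*sqrt(2 ), sqrt(19 ), 8,9, 27*sqrt( 2 )] 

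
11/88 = 1/8 = 0.12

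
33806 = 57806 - 24000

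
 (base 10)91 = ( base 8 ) 133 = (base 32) 2r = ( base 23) 3M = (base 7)160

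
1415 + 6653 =8068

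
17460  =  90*194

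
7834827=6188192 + 1646635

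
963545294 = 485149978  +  478395316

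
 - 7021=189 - 7210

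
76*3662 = 278312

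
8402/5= 8402/5=1680.40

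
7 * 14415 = 100905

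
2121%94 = 53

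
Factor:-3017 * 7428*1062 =  -  2^3 *3^3 * 7^1 * 59^1*431^1*619^1 =- 23799713112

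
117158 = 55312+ 61846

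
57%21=15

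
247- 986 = - 739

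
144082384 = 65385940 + 78696444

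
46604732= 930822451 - 884217719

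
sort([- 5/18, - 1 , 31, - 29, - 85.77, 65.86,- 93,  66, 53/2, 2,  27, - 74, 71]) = [-93, - 85.77, - 74, - 29,-1, - 5/18,2, 53/2, 27, 31, 65.86, 66, 71 ] 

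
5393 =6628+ - 1235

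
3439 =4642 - 1203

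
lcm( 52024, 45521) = 364168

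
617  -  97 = 520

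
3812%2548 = 1264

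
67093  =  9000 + 58093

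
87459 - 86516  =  943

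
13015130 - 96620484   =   - 83605354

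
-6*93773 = -562638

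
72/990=4/55=0.07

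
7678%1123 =940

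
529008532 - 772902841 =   -  243894309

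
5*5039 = 25195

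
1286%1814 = 1286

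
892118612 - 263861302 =628257310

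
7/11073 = 7/11073  =  0.00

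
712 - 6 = 706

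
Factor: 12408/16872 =517/703=11^1*19^(-1 )*37^( - 1)*47^1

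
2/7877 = 2/7877=0.00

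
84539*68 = 5748652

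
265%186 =79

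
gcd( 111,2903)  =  1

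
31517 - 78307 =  - 46790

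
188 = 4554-4366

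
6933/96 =72  +  7/32 = 72.22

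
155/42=155/42   =  3.69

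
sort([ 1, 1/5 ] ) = [ 1/5, 1 ]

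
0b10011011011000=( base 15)2e2e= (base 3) 111122022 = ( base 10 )9944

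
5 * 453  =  2265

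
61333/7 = 8761  +  6/7= 8761.86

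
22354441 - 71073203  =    -  48718762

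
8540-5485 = 3055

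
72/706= 36/353= 0.10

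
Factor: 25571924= 2^2*7^2*130469^1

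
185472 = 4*46368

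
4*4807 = 19228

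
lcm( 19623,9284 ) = 863412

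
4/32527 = 4/32527 = 0.00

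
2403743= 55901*43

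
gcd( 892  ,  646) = 2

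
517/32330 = 517/32330 = 0.02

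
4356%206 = 30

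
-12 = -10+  - 2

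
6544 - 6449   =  95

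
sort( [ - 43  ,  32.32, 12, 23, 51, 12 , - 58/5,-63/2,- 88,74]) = [-88,-43, - 63/2, - 58/5, 12,12, 23, 32.32,51, 74] 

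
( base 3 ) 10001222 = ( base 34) 1vu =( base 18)6g8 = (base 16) 8c0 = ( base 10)2240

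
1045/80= 209/16 = 13.06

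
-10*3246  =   - 32460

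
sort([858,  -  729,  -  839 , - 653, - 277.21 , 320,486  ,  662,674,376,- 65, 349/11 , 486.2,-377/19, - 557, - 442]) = [-839,  -  729, - 653,-557,  -  442, - 277.21, - 65, - 377/19,349/11 , 320, 376,486,486.2, 662 , 674,  858]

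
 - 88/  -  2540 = 22/635 = 0.03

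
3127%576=247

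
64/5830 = 32/2915= 0.01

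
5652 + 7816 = 13468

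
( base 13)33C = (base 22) 138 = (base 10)558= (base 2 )1000101110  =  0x22e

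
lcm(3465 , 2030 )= 200970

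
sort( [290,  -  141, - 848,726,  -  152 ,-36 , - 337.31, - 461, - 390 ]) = [ - 848 , - 461, - 390,-337.31, - 152,-141,  -  36, 290, 726 ]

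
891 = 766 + 125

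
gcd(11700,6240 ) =780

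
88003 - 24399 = 63604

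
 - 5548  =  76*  (-73) 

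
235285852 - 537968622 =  - 302682770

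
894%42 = 12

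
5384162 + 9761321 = 15145483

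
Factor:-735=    - 3^1*5^1*7^2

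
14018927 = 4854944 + 9163983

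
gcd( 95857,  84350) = 1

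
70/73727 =70/73727 = 0.00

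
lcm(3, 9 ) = 9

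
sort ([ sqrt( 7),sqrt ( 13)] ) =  [ sqrt(7),sqrt( 13) ]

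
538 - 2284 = - 1746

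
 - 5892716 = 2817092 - 8709808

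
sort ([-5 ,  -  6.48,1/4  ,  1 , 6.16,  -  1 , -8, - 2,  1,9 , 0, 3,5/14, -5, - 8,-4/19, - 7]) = [  -  8, - 8, - 7, -6.48, - 5,-5, - 2, - 1, - 4/19, 0,1/4,5/14, 1 , 1, 3, 6.16,9]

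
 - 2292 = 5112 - 7404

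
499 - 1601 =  - 1102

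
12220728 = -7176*( - 1703 ) 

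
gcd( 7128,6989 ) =1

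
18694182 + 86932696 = 105626878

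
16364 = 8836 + 7528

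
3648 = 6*608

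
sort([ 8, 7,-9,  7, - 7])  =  [ - 9, - 7, 7, 7,  8]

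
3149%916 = 401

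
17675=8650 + 9025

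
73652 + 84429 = 158081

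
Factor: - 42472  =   - 2^3*5309^1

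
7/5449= 7/5449 = 0.00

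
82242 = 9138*9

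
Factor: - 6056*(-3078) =18640368= 2^4 * 3^4*19^1*757^1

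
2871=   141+2730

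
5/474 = 5/474= 0.01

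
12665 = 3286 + 9379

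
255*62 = 15810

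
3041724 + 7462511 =10504235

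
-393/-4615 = 393/4615 = 0.09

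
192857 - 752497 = -559640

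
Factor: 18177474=2^1* 3^1*7^1*432797^1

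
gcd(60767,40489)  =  1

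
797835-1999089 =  - 1201254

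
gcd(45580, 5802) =2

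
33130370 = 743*44590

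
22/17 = 1+5/17 =1.29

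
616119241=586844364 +29274877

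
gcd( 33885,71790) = 15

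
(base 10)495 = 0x1ef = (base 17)1C2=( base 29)H2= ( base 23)lc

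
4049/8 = 4049/8=506.12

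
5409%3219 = 2190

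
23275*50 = 1163750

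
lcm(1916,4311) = 17244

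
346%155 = 36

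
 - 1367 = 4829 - 6196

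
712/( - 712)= - 1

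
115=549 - 434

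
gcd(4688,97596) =4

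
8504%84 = 20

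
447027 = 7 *63861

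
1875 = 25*75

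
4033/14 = 288+1/14 = 288.07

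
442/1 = 442= 442.00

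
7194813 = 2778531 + 4416282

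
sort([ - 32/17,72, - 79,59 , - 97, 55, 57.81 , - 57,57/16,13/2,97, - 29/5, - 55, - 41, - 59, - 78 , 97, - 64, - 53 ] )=[ - 97 ,-79 , - 78, -64, -59, - 57, - 55, - 53,- 41,-29/5,-32/17,57/16,13/2, 55,57.81,59, 72,97,97 ]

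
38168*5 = 190840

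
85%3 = 1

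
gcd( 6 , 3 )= 3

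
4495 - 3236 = 1259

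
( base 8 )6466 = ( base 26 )502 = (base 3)11122021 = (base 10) 3382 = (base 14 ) 1338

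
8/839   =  8/839 = 0.01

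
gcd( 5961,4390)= 1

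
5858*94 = 550652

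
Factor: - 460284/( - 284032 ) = 2^( - 5) *3^1*7^(-1)*11^2 = 363/224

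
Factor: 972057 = 3^1*223^1 * 1453^1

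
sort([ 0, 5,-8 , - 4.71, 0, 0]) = [-8, - 4.71,0,  0, 0, 5]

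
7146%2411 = 2324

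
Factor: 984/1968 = 2^ ( - 1 ) = 1/2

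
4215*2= 8430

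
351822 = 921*382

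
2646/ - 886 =-1323/443=- 2.99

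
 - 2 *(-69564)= 139128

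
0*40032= 0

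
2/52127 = 2/52127 = 0.00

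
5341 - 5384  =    -  43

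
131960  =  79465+52495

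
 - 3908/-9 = 3908/9 = 434.22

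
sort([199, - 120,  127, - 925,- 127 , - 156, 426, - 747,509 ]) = [ -925,  -  747, - 156 , - 127, - 120 , 127,199,426,509]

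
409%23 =18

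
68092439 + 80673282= 148765721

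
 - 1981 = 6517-8498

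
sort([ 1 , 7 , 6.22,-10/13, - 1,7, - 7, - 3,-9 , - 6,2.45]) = [ - 9, - 7, - 6,-3 , - 1, - 10/13 , 1,2.45, 6.22, 7,  7] 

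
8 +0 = 8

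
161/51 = 161/51 = 3.16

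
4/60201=4/60201 = 0.00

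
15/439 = 15/439 =0.03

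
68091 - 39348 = 28743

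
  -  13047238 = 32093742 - 45140980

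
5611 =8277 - 2666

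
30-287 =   -  257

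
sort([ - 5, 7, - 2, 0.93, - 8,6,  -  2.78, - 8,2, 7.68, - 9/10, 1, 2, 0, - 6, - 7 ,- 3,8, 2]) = [ - 8, -8, - 7, - 6, - 5, - 3, - 2.78,-2, - 9/10, 0, 0.93,1, 2, 2, 2,6, 7,7.68,8]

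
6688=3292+3396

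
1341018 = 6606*203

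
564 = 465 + 99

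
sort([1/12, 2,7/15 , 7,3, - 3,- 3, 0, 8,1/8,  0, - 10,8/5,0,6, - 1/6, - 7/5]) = [ - 10, - 3 , - 3, - 7/5 , - 1/6, 0,0, 0,1/12,1/8,7/15,8/5, 2, 3, 6, 7,8]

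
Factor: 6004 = 2^2*19^1*79^1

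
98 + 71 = 169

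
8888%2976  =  2936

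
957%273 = 138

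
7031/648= 10  +  551/648 = 10.85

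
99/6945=33/2315=0.01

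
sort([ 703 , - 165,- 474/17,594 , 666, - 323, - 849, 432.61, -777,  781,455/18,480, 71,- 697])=[ - 849 , - 777,-697, - 323, - 165, - 474/17,455/18, 71,432.61 , 480,594, 666,703,781]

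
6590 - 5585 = 1005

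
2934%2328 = 606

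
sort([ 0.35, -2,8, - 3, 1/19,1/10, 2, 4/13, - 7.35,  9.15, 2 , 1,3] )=[ - 7.35 , - 3,-2, 1/19, 1/10,  4/13, 0.35, 1 , 2 , 2,3,8,9.15]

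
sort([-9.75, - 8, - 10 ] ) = [ - 10, - 9.75, - 8 ]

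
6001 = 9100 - 3099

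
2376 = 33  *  72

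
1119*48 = 53712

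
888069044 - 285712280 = 602356764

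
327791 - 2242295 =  - 1914504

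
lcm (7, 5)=35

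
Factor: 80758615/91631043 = 3^( - 2 )*5^1*7^1*329627^1*1454461^(-1 ) = 11536945/13090149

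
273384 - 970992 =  - 697608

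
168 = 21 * 8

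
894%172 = 34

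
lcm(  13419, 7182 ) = 509922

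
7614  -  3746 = 3868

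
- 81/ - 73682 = 81/73682 = 0.00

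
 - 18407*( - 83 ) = 1527781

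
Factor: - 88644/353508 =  - 83^1*331^( - 1 ) = - 83/331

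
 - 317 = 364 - 681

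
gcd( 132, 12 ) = 12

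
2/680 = 1/340= 0.00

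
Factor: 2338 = 2^1 *7^1*167^1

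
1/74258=1/74258=0.00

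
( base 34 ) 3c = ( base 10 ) 114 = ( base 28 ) 42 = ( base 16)72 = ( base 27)46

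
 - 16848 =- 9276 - 7572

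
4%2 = 0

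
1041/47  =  1041/47 = 22.15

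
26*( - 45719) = -1188694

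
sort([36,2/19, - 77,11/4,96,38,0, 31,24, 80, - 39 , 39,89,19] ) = [ - 77, - 39,0,2/19, 11/4,19,24,31,36, 38,39,80,89,96]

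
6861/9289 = 6861/9289 = 0.74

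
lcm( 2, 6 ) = 6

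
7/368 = 7/368=0.02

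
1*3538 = 3538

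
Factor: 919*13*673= 13^1*673^1 *919^1 =8040331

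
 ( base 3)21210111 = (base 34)4v5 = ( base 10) 5683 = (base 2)1011000110011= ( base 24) 9KJ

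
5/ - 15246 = -1 + 15241/15246 = - 0.00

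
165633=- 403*( - 411) 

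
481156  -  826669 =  - 345513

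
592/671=592/671 = 0.88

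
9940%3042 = 814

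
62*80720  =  5004640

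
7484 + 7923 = 15407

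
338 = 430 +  - 92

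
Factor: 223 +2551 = 2774 = 2^1* 19^1  *  73^1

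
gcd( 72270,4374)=18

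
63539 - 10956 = 52583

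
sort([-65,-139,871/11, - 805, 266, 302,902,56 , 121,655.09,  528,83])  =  [ - 805,  -  139,-65,56, 871/11, 83, 121,266,302, 528,655.09, 902] 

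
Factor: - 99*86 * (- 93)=2^1*3^3 * 11^1* 31^1* 43^1  =  791802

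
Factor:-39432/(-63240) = 5^(-1 ) * 17^( - 1 ) * 53^1 = 53/85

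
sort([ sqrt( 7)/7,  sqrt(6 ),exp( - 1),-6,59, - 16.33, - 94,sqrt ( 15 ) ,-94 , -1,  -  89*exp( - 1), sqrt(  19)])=[ - 94, - 94, - 89*exp ( - 1 ) , -16.33, - 6 , - 1 , exp( - 1),sqrt(7) /7,  sqrt( 6 ),sqrt ( 15 ), sqrt ( 19) , 59 ]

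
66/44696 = 33/22348 = 0.00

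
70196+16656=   86852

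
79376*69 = 5476944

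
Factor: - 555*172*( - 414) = 2^3*3^3 * 5^1 * 23^1*37^1*43^1 = 39520440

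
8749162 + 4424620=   13173782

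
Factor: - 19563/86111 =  - 3^1*6521^1*86111^(-1 ) 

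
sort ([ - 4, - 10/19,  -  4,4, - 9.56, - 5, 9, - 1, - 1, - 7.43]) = [ - 9.56, - 7.43, - 5, - 4, - 4  , - 1  ,-1, - 10/19,4, 9]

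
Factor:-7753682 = - 2^1*359^1*10799^1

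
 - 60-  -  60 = 0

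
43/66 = 43/66 = 0.65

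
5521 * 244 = 1347124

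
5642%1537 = 1031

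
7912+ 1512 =9424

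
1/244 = 1/244 = 0.00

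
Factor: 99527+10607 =110134= 2^1*53^1 * 1039^1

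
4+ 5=9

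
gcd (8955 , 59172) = 3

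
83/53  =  1 + 30/53 = 1.57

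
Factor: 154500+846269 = 1000769=7^1*11^1 *41^1*317^1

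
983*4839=4756737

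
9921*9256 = 91828776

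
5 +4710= 4715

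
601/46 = 601/46= 13.07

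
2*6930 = 13860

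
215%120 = 95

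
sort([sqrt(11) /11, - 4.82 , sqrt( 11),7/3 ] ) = [ - 4.82, sqrt(11)/11 , 7/3,sqrt (11)]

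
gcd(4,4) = 4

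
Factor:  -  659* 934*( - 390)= 2^2 * 3^1*5^1*13^1  *  467^1 * 659^1= 240047340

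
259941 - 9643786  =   - 9383845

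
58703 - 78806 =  - 20103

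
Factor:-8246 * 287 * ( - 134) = 317124668 = 2^2*7^2*19^1*31^1*41^1*67^1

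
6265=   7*895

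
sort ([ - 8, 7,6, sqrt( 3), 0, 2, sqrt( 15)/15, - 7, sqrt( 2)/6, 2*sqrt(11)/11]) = [ -8, - 7, 0,sqrt(2)/6,sqrt( 15)/15,2*sqrt(11)/11,sqrt ( 3 ), 2,6,7 ] 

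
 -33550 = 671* ( - 50 ) 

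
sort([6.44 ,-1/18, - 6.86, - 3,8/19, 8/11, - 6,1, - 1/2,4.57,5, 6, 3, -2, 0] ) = [ - 6.86, - 6, -3, -2, - 1/2, - 1/18,0 , 8/19, 8/11,  1, 3, 4.57,5,  6, 6.44]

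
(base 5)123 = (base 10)38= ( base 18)22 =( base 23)1f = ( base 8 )46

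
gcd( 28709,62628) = 1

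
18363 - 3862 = 14501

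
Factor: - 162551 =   -  53^1* 3067^1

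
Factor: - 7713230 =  - 2^1 * 5^1*7^1 * 251^1*439^1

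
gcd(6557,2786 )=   1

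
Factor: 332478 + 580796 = 2^1*17^1*26861^1 =913274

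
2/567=2/567 = 0.00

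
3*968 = 2904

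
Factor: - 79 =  - 79^1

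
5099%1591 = 326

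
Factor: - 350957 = -23^1*15259^1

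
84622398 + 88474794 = 173097192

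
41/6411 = 41/6411 = 0.01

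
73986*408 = 30186288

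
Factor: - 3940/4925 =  - 4/5 = - 2^2*5^ (  -  1 ) 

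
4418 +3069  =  7487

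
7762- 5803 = 1959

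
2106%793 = 520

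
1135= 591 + 544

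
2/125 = 2/125=0.02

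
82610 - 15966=66644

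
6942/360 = 1157/60 = 19.28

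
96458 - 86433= 10025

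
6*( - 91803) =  - 550818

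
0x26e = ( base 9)761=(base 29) ld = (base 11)516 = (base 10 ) 622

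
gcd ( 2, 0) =2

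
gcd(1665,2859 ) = 3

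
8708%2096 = 324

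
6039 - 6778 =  - 739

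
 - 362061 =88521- 450582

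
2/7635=2/7635=0.00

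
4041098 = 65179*62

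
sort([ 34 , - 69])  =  [ - 69,34]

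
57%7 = 1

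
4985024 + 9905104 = 14890128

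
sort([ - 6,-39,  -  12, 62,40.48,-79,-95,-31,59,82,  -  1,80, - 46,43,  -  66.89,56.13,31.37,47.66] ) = [ - 95, - 79, - 66.89, - 46 , - 39,-31, - 12,-6,  -  1,31.37,40.48 , 43,47.66, 56.13,59, 62,80,82]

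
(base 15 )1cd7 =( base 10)6277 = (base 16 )1885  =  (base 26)97B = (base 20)fdh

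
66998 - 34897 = 32101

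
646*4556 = 2943176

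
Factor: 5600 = 2^5*5^2*7^1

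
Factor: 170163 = 3^2* 7^1*37^1*73^1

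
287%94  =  5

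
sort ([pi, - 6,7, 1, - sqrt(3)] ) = [ - 6,-sqrt ( 3 ) , 1,  pi,7 ]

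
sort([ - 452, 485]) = [- 452, 485]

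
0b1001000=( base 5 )242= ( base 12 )60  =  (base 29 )2e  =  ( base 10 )72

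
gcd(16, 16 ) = 16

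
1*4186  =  4186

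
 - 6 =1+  - 7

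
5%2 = 1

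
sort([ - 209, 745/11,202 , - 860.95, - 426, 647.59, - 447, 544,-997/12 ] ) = [ - 860.95,-447, - 426,-209, - 997/12,  745/11, 202,544,647.59]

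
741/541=741/541 =1.37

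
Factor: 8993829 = 3^1 * 13^1*230611^1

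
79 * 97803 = 7726437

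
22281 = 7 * 3183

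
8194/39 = 210 + 4/39 = 210.10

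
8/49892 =2/12473 = 0.00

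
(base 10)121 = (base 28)49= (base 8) 171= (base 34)3j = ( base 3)11111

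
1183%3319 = 1183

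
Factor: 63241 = 63241^1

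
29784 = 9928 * 3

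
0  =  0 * 44168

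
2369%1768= 601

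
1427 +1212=2639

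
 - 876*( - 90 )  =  78840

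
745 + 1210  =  1955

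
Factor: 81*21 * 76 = 2^2 * 3^5 * 7^1*19^1 = 129276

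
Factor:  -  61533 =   -  3^3*43^1*53^1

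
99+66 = 165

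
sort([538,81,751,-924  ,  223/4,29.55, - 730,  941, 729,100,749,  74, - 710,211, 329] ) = [ - 924,-730,  -  710, 29.55, 223/4,74,81 , 100 , 211, 329, 538,729, 749, 751,941 ] 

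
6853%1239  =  658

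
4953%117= 39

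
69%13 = 4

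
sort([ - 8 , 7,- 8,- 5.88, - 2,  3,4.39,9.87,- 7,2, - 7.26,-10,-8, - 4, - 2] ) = [ - 10,-8,-8, - 8,  -  7.26,-7,-5.88, -4, - 2, - 2,2,3, 4.39,7,  9.87 ] 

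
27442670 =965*28438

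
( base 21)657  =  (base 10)2758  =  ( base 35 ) 28s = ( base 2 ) 101011000110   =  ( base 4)223012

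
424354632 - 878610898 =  - 454256266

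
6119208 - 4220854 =1898354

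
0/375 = 0  =  0.00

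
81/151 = 81/151 = 0.54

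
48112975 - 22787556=25325419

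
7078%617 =291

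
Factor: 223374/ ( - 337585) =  - 354/535 = -2^1 * 3^1*5^( - 1 )*59^1 * 107^( - 1)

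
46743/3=15581 = 15581.00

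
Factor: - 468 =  - 2^2*3^2*13^1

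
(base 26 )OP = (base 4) 22021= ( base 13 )3AC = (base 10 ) 649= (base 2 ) 1010001001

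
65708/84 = 16427/21 = 782.24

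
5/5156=5/5156 = 0.00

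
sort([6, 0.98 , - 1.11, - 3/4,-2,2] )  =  [ - 2, - 1.11, - 3/4, 0.98,2,  6 ]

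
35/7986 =35/7986 = 0.00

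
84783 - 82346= 2437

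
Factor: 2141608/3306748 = 535402/826687 = 2^1*7^1*167^1 * 229^1 * 419^(-1)*1973^( - 1 )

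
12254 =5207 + 7047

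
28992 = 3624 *8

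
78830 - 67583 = 11247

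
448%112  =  0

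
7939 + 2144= 10083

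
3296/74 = 1648/37 = 44.54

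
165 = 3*55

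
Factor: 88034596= 2^2 *13^1*631^1*2683^1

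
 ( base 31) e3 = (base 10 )437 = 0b110110101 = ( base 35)CH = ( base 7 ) 1163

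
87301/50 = 1746 + 1/50 = 1746.02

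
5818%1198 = 1026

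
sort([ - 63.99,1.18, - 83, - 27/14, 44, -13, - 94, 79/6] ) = [ - 94,  -  83, - 63.99, - 13 ,-27/14, 1.18,79/6, 44 ]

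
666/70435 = 666/70435 = 0.01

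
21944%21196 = 748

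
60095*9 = 540855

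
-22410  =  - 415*54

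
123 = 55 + 68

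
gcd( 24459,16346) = 1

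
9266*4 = 37064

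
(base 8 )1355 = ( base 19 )218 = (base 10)749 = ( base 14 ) 3b7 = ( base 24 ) 175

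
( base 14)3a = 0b110100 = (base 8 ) 64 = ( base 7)103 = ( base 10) 52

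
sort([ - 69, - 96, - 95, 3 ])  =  [  -  96,  -  95, - 69, 3 ]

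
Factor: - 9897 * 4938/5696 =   -  2^( - 5)*3^2* 89^( - 1 ) * 823^1*3299^1 = - 24435693/2848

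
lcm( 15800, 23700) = 47400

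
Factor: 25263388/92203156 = 19^1*31^1 * 71^(  -  1)*97^(  -  1)*3347^(-1)*10723^1=6315847/23050789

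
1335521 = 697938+637583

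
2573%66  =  65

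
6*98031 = 588186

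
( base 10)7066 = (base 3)100200201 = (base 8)15632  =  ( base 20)HD6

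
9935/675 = 14+97/135 =14.72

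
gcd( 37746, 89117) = 1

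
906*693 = 627858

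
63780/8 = 15945/2 = 7972.50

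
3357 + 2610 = 5967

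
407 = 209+198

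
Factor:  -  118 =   -  2^1 * 59^1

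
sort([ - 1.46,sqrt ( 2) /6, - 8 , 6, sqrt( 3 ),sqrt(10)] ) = [ - 8,- 1.46, sqrt(2)/6, sqrt(3),sqrt( 10) , 6] 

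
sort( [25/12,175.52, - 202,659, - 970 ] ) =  [ -970, - 202,25/12,175.52,659]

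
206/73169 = 206/73169 = 0.00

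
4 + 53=57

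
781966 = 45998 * 17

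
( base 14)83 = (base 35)3A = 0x73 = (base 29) 3s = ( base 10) 115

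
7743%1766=679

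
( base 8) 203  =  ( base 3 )11212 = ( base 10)131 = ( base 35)3q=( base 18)75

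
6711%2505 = 1701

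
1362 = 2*681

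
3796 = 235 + 3561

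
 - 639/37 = -18 + 27/37 = -17.27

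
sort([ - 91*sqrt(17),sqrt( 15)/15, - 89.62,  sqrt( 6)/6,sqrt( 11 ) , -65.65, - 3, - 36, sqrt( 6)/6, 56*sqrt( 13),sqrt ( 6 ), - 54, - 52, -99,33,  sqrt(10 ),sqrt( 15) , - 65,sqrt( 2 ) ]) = [ - 91*sqrt( 17 ),-99,-89.62, - 65.65, - 65,  -  54,-52,  -  36, - 3,sqrt( 15 )/15,sqrt ( 6 ) /6,sqrt( 6) /6,sqrt(2 ), sqrt ( 6 ),sqrt( 10 ),  sqrt( 11), sqrt(15),33,56*sqrt( 13) ]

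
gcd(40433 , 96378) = 1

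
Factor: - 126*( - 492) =2^3*3^3*7^1*41^1  =  61992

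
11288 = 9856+1432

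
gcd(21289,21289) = 21289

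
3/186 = 1/62= 0.02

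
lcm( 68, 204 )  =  204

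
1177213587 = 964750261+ 212463326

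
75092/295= 254 + 162/295 =254.55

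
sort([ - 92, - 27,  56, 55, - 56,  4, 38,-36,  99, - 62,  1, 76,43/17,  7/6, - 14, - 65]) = [ - 92, - 65, - 62, - 56, - 36, - 27, - 14,  1,7/6, 43/17, 4,  38,  55, 56  ,  76,99]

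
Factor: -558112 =-2^5*107^1*163^1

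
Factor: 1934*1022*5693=2^2 *7^1*73^1*967^1*5693^1 = 11252487764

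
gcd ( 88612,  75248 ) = 4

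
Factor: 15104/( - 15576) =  - 2^5*3^(  -  1)*11^( - 1) =- 32/33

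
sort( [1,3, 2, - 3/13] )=[ - 3/13,1,2,3 ] 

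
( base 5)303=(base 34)2a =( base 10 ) 78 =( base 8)116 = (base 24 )36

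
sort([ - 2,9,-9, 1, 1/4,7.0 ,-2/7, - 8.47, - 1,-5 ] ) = [-9,-8.47,-5,-2, - 1,  -  2/7, 1/4 , 1, 7.0,9 ]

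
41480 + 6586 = 48066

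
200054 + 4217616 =4417670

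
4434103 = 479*9257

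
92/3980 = 23/995 = 0.02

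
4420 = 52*85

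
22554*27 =608958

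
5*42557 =212785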